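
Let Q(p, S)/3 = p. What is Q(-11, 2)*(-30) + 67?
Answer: 1057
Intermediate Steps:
Q(p, S) = 3*p
Q(-11, 2)*(-30) + 67 = (3*(-11))*(-30) + 67 = -33*(-30) + 67 = 990 + 67 = 1057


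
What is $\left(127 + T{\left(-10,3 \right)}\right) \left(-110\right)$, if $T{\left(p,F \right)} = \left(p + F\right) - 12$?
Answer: $-11880$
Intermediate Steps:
$T{\left(p,F \right)} = -12 + F + p$ ($T{\left(p,F \right)} = \left(F + p\right) - 12 = -12 + F + p$)
$\left(127 + T{\left(-10,3 \right)}\right) \left(-110\right) = \left(127 - 19\right) \left(-110\right) = 108 \left(-110\right) = -11880$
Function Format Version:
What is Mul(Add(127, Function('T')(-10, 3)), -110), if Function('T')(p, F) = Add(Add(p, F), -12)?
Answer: -11880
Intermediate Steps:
Function('T')(p, F) = Add(-12, F, p) (Function('T')(p, F) = Add(Add(F, p), -12) = Add(-12, F, p))
Mul(Add(127, Function('T')(-10, 3)), -110) = Mul(Add(127, Add(-12, 3, -10)), -110) = Mul(Add(127, -19), -110) = Mul(108, -110) = -11880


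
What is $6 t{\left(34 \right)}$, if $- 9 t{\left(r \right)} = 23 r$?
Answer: $- \frac{1564}{3} \approx -521.33$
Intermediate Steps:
$t{\left(r \right)} = - \frac{23 r}{9}$
$6 t{\left(34 \right)} = 6 \left(\left(- \frac{23}{9}\right) 34\right) = 6 \left(- \frac{782}{9}\right) = - \frac{1564}{3}$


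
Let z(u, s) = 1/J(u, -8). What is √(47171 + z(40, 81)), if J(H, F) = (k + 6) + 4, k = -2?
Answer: √754738/4 ≈ 217.19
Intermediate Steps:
J(H, F) = 8 (J(H, F) = (-2 + 6) + 4 = 4 + 4 = 8)
z(u, s) = ⅛ (z(u, s) = 1/8 = ⅛)
√(47171 + z(40, 81)) = √(47171 + ⅛) = √(377369/8) = √754738/4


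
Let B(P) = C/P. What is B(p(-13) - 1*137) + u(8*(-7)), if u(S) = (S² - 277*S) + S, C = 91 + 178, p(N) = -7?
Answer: 2676979/144 ≈ 18590.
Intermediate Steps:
C = 269
B(P) = 269/P
u(S) = S² - 276*S
B(p(-13) - 1*137) + u(8*(-7)) = 269/(-7 - 1*137) + (8*(-7))*(-276 + 8*(-7)) = 269/(-7 - 137) - 56*(-276 - 56) = 269/(-144) - 56*(-332) = 269*(-1/144) + 18592 = -269/144 + 18592 = 2676979/144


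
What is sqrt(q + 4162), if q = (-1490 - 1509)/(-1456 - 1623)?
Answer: sqrt(39465996963)/3079 ≈ 64.521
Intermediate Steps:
q = 2999/3079 (q = -2999/(-3079) = -2999*(-1/3079) = 2999/3079 ≈ 0.97402)
sqrt(q + 4162) = sqrt(2999/3079 + 4162) = sqrt(12817797/3079) = sqrt(39465996963)/3079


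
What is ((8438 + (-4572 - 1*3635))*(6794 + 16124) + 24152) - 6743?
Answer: 5311467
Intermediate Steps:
((8438 + (-4572 - 1*3635))*(6794 + 16124) + 24152) - 6743 = ((8438 + (-4572 - 3635))*22918 + 24152) - 6743 = ((8438 - 8207)*22918 + 24152) - 6743 = (231*22918 + 24152) - 6743 = (5294058 + 24152) - 6743 = 5318210 - 6743 = 5311467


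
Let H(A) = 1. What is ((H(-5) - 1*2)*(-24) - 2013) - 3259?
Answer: -5248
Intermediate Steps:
((H(-5) - 1*2)*(-24) - 2013) - 3259 = ((1 - 1*2)*(-24) - 2013) - 3259 = ((1 - 2)*(-24) - 2013) - 3259 = (-1*(-24) - 2013) - 3259 = (24 - 2013) - 3259 = -1989 - 3259 = -5248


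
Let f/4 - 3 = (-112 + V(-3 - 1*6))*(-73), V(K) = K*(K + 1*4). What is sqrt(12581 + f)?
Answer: 9*sqrt(397) ≈ 179.32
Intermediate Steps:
V(K) = K*(4 + K) (V(K) = K*(K + 4) = K*(4 + K))
f = 19576 (f = 12 + 4*((-112 + (-3 - 1*6)*(4 + (-3 - 1*6)))*(-73)) = 12 + 4*((-112 + (-3 - 6)*(4 + (-3 - 6)))*(-73)) = 12 + 4*((-112 - 9*(4 - 9))*(-73)) = 12 + 4*((-112 - 9*(-5))*(-73)) = 12 + 4*((-112 + 45)*(-73)) = 12 + 4*(-67*(-73)) = 12 + 4*4891 = 12 + 19564 = 19576)
sqrt(12581 + f) = sqrt(12581 + 19576) = sqrt(32157) = 9*sqrt(397)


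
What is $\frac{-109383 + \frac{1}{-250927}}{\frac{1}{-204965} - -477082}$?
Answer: $- \frac{5625704698428530}{24536924831193583} \approx -0.22927$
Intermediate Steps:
$\frac{-109383 + \frac{1}{-250927}}{\frac{1}{-204965} - -477082} = \frac{-109383 - \frac{1}{250927}}{- \frac{1}{204965} + 477082} = - \frac{27447148042}{250927 \cdot \frac{97785112129}{204965}} = \left(- \frac{27447148042}{250927}\right) \frac{204965}{97785112129} = - \frac{5625704698428530}{24536924831193583}$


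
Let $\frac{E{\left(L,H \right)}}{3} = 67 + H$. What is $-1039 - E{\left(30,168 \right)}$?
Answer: $-1744$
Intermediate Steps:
$E{\left(L,H \right)} = 201 + 3 H$ ($E{\left(L,H \right)} = 3 \left(67 + H\right) = 201 + 3 H$)
$-1039 - E{\left(30,168 \right)} = -1039 - \left(201 + 3 \cdot 168\right) = -1039 - \left(201 + 504\right) = -1039 - 705 = -1744$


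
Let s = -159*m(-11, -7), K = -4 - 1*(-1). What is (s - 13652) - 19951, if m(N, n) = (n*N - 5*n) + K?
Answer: -50934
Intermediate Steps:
K = -3 (K = -4 + 1 = -3)
m(N, n) = -3 - 5*n + N*n (m(N, n) = (n*N - 5*n) - 3 = (N*n - 5*n) - 3 = (-5*n + N*n) - 3 = -3 - 5*n + N*n)
s = -17331 (s = -159*(-3 - 5*(-7) - 11*(-7)) = -159*(-3 + 35 + 77) = -159*109 = -17331)
(s - 13652) - 19951 = (-17331 - 13652) - 19951 = -30983 - 19951 = -50934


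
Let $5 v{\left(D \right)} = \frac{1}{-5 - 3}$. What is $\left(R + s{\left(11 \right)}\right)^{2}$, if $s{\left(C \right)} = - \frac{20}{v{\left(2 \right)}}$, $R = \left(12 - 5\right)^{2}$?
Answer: $720801$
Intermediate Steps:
$R = 49$ ($R = 7^{2} = 49$)
$v{\left(D \right)} = - \frac{1}{40}$ ($v{\left(D \right)} = \frac{1}{5 \left(-5 - 3\right)} = \frac{1}{5 \left(-8\right)} = \frac{1}{5} \left(- \frac{1}{8}\right) = - \frac{1}{40}$)
$s{\left(C \right)} = 800$ ($s{\left(C \right)} = - \frac{20}{- \frac{1}{40}} = \left(-20\right) \left(-40\right) = 800$)
$\left(R + s{\left(11 \right)}\right)^{2} = \left(49 + 800\right)^{2} = 849^{2} = 720801$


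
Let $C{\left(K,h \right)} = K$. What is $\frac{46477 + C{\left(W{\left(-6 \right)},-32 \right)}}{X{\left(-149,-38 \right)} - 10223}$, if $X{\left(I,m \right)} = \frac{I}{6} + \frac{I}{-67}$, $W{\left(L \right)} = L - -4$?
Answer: $- \frac{3736590}{823747} \approx -4.5361$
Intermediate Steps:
$W{\left(L \right)} = 4 + L$ ($W{\left(L \right)} = L + 4 = 4 + L$)
$X{\left(I,m \right)} = \frac{61 I}{402}$ ($X{\left(I,m \right)} = I \frac{1}{6} + I \left(- \frac{1}{67}\right) = \frac{I}{6} - \frac{I}{67} = \frac{61 I}{402}$)
$\frac{46477 + C{\left(W{\left(-6 \right)},-32 \right)}}{X{\left(-149,-38 \right)} - 10223} = \frac{46477 + \left(4 - 6\right)}{\frac{61}{402} \left(-149\right) - 10223} = \frac{46477 - 2}{- \frac{9089}{402} - 10223} = \frac{46475}{- \frac{4118735}{402}} = 46475 \left(- \frac{402}{4118735}\right) = - \frac{3736590}{823747}$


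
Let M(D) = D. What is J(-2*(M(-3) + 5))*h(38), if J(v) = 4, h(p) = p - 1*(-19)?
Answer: 228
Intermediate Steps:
h(p) = 19 + p (h(p) = p + 19 = 19 + p)
J(-2*(M(-3) + 5))*h(38) = 4*(19 + 38) = 4*57 = 228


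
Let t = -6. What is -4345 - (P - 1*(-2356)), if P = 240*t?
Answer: -5261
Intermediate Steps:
P = -1440 (P = 240*(-6) = -1440)
-4345 - (P - 1*(-2356)) = -4345 - (-1440 - 1*(-2356)) = -4345 - (-1440 + 2356) = -4345 - 1*916 = -4345 - 916 = -5261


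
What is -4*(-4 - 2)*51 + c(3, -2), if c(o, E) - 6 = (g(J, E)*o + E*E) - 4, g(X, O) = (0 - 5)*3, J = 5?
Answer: 1185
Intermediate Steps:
g(X, O) = -15 (g(X, O) = -5*3 = -15)
c(o, E) = 2 + E² - 15*o (c(o, E) = 6 + ((-15*o + E*E) - 4) = 6 + ((-15*o + E²) - 4) = 6 + ((E² - 15*o) - 4) = 6 + (-4 + E² - 15*o) = 2 + E² - 15*o)
-4*(-4 - 2)*51 + c(3, -2) = -4*(-4 - 2)*51 + (2 + (-2)² - 15*3) = -4*(-6)*51 + (2 + 4 - 45) = 24*51 - 39 = 1224 - 39 = 1185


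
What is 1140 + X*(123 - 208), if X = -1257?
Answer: 107985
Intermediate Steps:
1140 + X*(123 - 208) = 1140 - 1257*(123 - 208) = 1140 - 1257*(-85) = 1140 + 106845 = 107985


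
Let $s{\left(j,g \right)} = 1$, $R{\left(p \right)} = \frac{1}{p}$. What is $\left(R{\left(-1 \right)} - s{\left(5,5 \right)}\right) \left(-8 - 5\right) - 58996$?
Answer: $-58970$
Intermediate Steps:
$\left(R{\left(-1 \right)} - s{\left(5,5 \right)}\right) \left(-8 - 5\right) - 58996 = \left(\frac{1}{-1} - 1\right) \left(-8 - 5\right) - 58996 = \left(-1 - 1\right) \left(-13\right) - 58996 = \left(-2\right) \left(-13\right) - 58996 = 26 - 58996 = -58970$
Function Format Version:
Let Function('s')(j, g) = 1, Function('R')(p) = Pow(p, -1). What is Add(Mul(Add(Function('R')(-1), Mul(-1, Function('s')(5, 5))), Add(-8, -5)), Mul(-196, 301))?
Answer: -58970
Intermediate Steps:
Add(Mul(Add(Function('R')(-1), Mul(-1, Function('s')(5, 5))), Add(-8, -5)), Mul(-196, 301)) = Add(Mul(Add(Pow(-1, -1), Mul(-1, 1)), Add(-8, -5)), Mul(-196, 301)) = Add(Mul(Add(-1, -1), -13), -58996) = Add(Mul(-2, -13), -58996) = Add(26, -58996) = -58970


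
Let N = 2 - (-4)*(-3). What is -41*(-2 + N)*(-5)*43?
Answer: -105780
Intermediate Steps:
N = -10 (N = 2 - 1*12 = 2 - 12 = -10)
-41*(-2 + N)*(-5)*43 = -41*(-2 - 10)*(-5)*43 = -(-492)*(-5)*43 = -41*60*43 = -2460*43 = -105780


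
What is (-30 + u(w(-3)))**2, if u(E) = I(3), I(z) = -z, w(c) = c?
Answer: 1089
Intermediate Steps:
u(E) = -3 (u(E) = -1*3 = -3)
(-30 + u(w(-3)))**2 = (-30 - 3)**2 = (-33)**2 = 1089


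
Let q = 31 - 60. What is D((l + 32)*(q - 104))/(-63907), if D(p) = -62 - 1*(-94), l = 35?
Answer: -32/63907 ≈ -0.00050073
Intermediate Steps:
q = -29
D(p) = 32 (D(p) = -62 + 94 = 32)
D((l + 32)*(q - 104))/(-63907) = 32/(-63907) = 32*(-1/63907) = -32/63907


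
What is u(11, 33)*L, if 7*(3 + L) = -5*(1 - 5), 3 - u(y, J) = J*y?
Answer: 360/7 ≈ 51.429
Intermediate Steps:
u(y, J) = 3 - J*y
L = -⅐ (L = -3 + (-5*(1 - 5))/7 = -3 + (-5*(-4))/7 = -3 + (⅐)*20 = -3 + 20/7 = -⅐ ≈ -0.14286)
u(11, 33)*L = (3 - 1*33*11)*(-⅐) = (3 - 363)*(-⅐) = -360*(-⅐) = 360/7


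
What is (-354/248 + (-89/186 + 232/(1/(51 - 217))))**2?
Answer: 205267886171929/138384 ≈ 1.4833e+9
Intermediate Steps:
(-354/248 + (-89/186 + 232/(1/(51 - 217))))**2 = (-354*1/248 + (-89*1/186 + 232/(1/(-166))))**2 = (-177/124 + (-89/186 + 232/(-1/166)))**2 = (-177/124 + (-89/186 + 232*(-166)))**2 = (-177/124 + (-89/186 - 38512))**2 = (-177/124 - 7163321/186)**2 = (-14327173/372)**2 = 205267886171929/138384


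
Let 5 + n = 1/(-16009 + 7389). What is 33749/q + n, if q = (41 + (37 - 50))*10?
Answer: 2788481/24136 ≈ 115.53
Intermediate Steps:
q = 280 (q = (41 - 13)*10 = 28*10 = 280)
n = -43101/8620 (n = -5 + 1/(-16009 + 7389) = -5 + 1/(-8620) = -5 - 1/8620 = -43101/8620 ≈ -5.0001)
33749/q + n = 33749/280 - 43101/8620 = 2788481/24136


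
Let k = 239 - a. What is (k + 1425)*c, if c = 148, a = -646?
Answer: 341880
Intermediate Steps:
k = 885 (k = 239 - 1*(-646) = 239 + 646 = 885)
(k + 1425)*c = (885 + 1425)*148 = 2310*148 = 341880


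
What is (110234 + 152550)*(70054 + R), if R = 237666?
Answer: 80863892480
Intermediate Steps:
(110234 + 152550)*(70054 + R) = (110234 + 152550)*(70054 + 237666) = 262784*307720 = 80863892480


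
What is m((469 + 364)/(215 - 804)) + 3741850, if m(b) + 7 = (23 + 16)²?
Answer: 3743364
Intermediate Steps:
m(b) = 1514 (m(b) = -7 + (23 + 16)² = -7 + 39² = -7 + 1521 = 1514)
m((469 + 364)/(215 - 804)) + 3741850 = 1514 + 3741850 = 3743364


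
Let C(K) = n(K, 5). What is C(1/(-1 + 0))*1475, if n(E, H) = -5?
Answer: -7375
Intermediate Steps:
C(K) = -5
C(1/(-1 + 0))*1475 = -5*1475 = -7375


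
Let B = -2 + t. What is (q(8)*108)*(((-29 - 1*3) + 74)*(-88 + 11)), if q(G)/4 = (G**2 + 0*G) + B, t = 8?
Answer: -97796160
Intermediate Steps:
B = 6 (B = -2 + 8 = 6)
q(G) = 24 + 4*G**2 (q(G) = 4*((G**2 + 0*G) + 6) = 4*((G**2 + 0) + 6) = 4*(G**2 + 6) = 4*(6 + G**2) = 24 + 4*G**2)
(q(8)*108)*(((-29 - 1*3) + 74)*(-88 + 11)) = ((24 + 4*8**2)*108)*(((-29 - 1*3) + 74)*(-88 + 11)) = ((24 + 4*64)*108)*(((-29 - 3) + 74)*(-77)) = ((24 + 256)*108)*((-32 + 74)*(-77)) = (280*108)*(42*(-77)) = 30240*(-3234) = -97796160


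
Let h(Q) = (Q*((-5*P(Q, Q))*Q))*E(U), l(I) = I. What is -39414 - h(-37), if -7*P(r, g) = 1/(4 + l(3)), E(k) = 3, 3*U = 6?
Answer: -1951821/49 ≈ -39833.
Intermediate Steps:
U = 2 (U = (1/3)*6 = 2)
P(r, g) = -1/49 (P(r, g) = -1/(7*(4 + 3)) = -1/7/7 = -1/7*1/7 = -1/49)
h(Q) = 15*Q**2/49 (h(Q) = (Q*((-5*(-1/49))*Q))*3 = (Q*(5*Q/49))*3 = (5*Q**2/49)*3 = 15*Q**2/49)
-39414 - h(-37) = -39414 - 15*(-37)**2/49 = -39414 - 15*1369/49 = -39414 - 1*20535/49 = -39414 - 20535/49 = -1951821/49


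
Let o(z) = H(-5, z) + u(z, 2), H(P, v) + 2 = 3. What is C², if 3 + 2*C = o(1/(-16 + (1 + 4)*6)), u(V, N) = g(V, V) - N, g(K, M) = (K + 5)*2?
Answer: 1849/196 ≈ 9.4337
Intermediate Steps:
g(K, M) = 10 + 2*K (g(K, M) = (5 + K)*2 = 10 + 2*K)
H(P, v) = 1 (H(P, v) = -2 + 3 = 1)
u(V, N) = 10 - N + 2*V (u(V, N) = (10 + 2*V) - N = 10 - N + 2*V)
o(z) = 9 + 2*z (o(z) = 1 + (10 - 1*2 + 2*z) = 1 + (10 - 2 + 2*z) = 1 + (8 + 2*z) = 9 + 2*z)
C = 43/14 (C = -3/2 + (9 + 2/(-16 + (1 + 4)*6))/2 = -3/2 + (9 + 2/(-16 + 5*6))/2 = -3/2 + (9 + 2/(-16 + 30))/2 = -3/2 + (9 + 2/14)/2 = -3/2 + (9 + 2*(1/14))/2 = -3/2 + (9 + ⅐)/2 = -3/2 + (½)*(64/7) = -3/2 + 32/7 = 43/14 ≈ 3.0714)
C² = (43/14)² = 1849/196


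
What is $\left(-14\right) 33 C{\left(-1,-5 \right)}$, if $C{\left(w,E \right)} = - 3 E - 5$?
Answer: $-4620$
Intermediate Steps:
$C{\left(w,E \right)} = -5 - 3 E$
$\left(-14\right) 33 C{\left(-1,-5 \right)} = \left(-14\right) 33 \left(-5 - -15\right) = - 462 \left(-5 + 15\right) = \left(-462\right) 10 = -4620$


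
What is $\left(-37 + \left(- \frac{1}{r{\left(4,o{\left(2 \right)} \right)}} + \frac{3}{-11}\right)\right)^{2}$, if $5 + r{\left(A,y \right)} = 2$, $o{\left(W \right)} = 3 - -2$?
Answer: $\frac{1485961}{1089} \approx 1364.5$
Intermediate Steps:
$o{\left(W \right)} = 5$ ($o{\left(W \right)} = 3 + 2 = 5$)
$r{\left(A,y \right)} = -3$ ($r{\left(A,y \right)} = -5 + 2 = -3$)
$\left(-37 + \left(- \frac{1}{r{\left(4,o{\left(2 \right)} \right)}} + \frac{3}{-11}\right)\right)^{2} = \left(-37 + \left(- \frac{1}{-3} + \frac{3}{-11}\right)\right)^{2} = \left(-37 + \left(\left(-1\right) \left(- \frac{1}{3}\right) + 3 \left(- \frac{1}{11}\right)\right)\right)^{2} = \left(-37 + \left(\frac{1}{3} - \frac{3}{11}\right)\right)^{2} = \left(-37 + \frac{2}{33}\right)^{2} = \left(- \frac{1219}{33}\right)^{2} = \frac{1485961}{1089}$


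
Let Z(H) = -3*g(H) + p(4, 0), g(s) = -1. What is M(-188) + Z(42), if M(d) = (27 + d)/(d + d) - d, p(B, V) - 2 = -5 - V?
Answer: 70849/376 ≈ 188.43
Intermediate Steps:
p(B, V) = -3 - V (p(B, V) = 2 + (-5 - V) = -3 - V)
M(d) = -d + (27 + d)/(2*d) (M(d) = (27 + d)/((2*d)) - d = (27 + d)*(1/(2*d)) - d = (27 + d)/(2*d) - d = -d + (27 + d)/(2*d))
Z(H) = 0 (Z(H) = -3*(-1) + (-3 - 1*0) = 3 + (-3 + 0) = 3 - 3 = 0)
M(-188) + Z(42) = (½ - 1*(-188) + (27/2)/(-188)) + 0 = (½ + 188 + (27/2)*(-1/188)) + 0 = (½ + 188 - 27/376) + 0 = 70849/376 + 0 = 70849/376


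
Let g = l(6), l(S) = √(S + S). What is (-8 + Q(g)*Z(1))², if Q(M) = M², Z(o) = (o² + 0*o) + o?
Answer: 256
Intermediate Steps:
Z(o) = o + o² (Z(o) = (o² + 0) + o = o² + o = o + o²)
l(S) = √2*√S (l(S) = √(2*S) = √2*√S)
g = 2*√3 (g = √2*√6 = 2*√3 ≈ 3.4641)
(-8 + Q(g)*Z(1))² = (-8 + (2*√3)²*(1*(1 + 1)))² = (-8 + 12*(1*2))² = (-8 + 12*2)² = (-8 + 24)² = 16² = 256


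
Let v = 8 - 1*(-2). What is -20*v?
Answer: -200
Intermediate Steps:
v = 10 (v = 8 + 2 = 10)
-20*v = -20*10 = -200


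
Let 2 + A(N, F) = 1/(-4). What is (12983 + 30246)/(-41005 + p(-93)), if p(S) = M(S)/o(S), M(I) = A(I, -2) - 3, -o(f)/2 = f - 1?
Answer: -32508208/30835781 ≈ -1.0542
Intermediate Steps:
A(N, F) = -9/4 (A(N, F) = -2 + 1/(-4) = -2 - ¼ = -9/4)
o(f) = 2 - 2*f (o(f) = -2*(f - 1) = -2*(-1 + f) = 2 - 2*f)
M(I) = -21/4 (M(I) = -9/4 - 3 = -21/4)
p(S) = -21/(4*(2 - 2*S))
(12983 + 30246)/(-41005 + p(-93)) = (12983 + 30246)/(-41005 + 21/(8*(-1 - 93))) = 43229/(-41005 + (21/8)/(-94)) = 43229/(-41005 + (21/8)*(-1/94)) = 43229/(-41005 - 21/752) = 43229/(-30835781/752) = 43229*(-752/30835781) = -32508208/30835781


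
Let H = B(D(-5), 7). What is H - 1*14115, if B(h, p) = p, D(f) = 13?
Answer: -14108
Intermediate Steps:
H = 7
H - 1*14115 = 7 - 1*14115 = 7 - 14115 = -14108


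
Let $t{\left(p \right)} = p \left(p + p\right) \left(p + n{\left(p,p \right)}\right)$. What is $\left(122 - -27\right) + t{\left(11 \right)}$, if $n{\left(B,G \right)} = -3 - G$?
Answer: $-577$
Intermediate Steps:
$t{\left(p \right)} = - 6 p^{2}$ ($t{\left(p \right)} = p \left(p + p\right) \left(p - \left(3 + p\right)\right) = p 2 p \left(-3\right) = 2 p^{2} \left(-3\right) = - 6 p^{2}$)
$\left(122 - -27\right) + t{\left(11 \right)} = \left(122 - -27\right) - 6 \cdot 11^{2} = \left(122 + 27\right) - 726 = 149 - 726 = -577$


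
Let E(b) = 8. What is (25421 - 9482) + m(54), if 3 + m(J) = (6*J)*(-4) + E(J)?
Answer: 14648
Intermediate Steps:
m(J) = 5 - 24*J (m(J) = -3 + ((6*J)*(-4) + 8) = -3 + (-24*J + 8) = -3 + (8 - 24*J) = 5 - 24*J)
(25421 - 9482) + m(54) = (25421 - 9482) + (5 - 24*54) = 15939 + (5 - 1296) = 15939 - 1291 = 14648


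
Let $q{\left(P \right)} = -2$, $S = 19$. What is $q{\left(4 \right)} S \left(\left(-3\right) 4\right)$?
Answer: $456$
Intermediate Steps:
$q{\left(4 \right)} S \left(\left(-3\right) 4\right) = \left(-2\right) 19 \left(\left(-3\right) 4\right) = \left(-38\right) \left(-12\right) = 456$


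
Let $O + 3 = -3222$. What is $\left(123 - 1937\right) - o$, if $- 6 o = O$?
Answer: $- \frac{4703}{2} \approx -2351.5$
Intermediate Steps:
$O = -3225$ ($O = -3 - 3222 = -3225$)
$o = \frac{1075}{2}$ ($o = \left(- \frac{1}{6}\right) \left(-3225\right) = \frac{1075}{2} \approx 537.5$)
$\left(123 - 1937\right) - o = \left(123 - 1937\right) - \frac{1075}{2} = -1814 - \frac{1075}{2} = - \frac{4703}{2}$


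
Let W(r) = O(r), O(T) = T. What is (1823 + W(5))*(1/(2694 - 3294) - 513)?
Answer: -140665057/150 ≈ -9.3777e+5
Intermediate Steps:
W(r) = r
(1823 + W(5))*(1/(2694 - 3294) - 513) = (1823 + 5)*(1/(2694 - 3294) - 513) = 1828*(1/(-600) - 513) = 1828*(-1/600 - 513) = 1828*(-307801/600) = -140665057/150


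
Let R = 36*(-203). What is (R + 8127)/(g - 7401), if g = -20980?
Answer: -819/28381 ≈ -0.028857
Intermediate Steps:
R = -7308
(R + 8127)/(g - 7401) = (-7308 + 8127)/(-20980 - 7401) = 819/(-28381) = 819*(-1/28381) = -819/28381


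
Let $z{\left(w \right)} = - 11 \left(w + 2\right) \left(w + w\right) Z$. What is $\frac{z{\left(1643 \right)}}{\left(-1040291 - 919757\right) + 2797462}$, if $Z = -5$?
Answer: $\frac{148650425}{418707} \approx 355.02$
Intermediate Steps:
$z{\left(w \right)} = 110 w \left(2 + w\right)$ ($z{\left(w \right)} = - 11 \left(w + 2\right) \left(w + w\right) \left(-5\right) = - 11 \left(2 + w\right) 2 w \left(-5\right) = - 11 \cdot 2 w \left(2 + w\right) \left(-5\right) = - 22 w \left(2 + w\right) \left(-5\right) = 110 w \left(2 + w\right)$)
$\frac{z{\left(1643 \right)}}{\left(-1040291 - 919757\right) + 2797462} = \frac{110 \cdot 1643 \left(2 + 1643\right)}{\left(-1040291 - 919757\right) + 2797462} = \frac{110 \cdot 1643 \cdot 1645}{-1960048 + 2797462} = \frac{297300850}{837414} = 297300850 \cdot \frac{1}{837414} = \frac{148650425}{418707}$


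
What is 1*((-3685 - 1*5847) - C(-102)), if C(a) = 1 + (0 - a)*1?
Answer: -9635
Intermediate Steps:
C(a) = 1 - a (C(a) = 1 - a*1 = 1 - a)
1*((-3685 - 1*5847) - C(-102)) = 1*((-3685 - 1*5847) - (1 - 1*(-102))) = 1*((-3685 - 5847) - (1 + 102)) = 1*(-9532 - 1*103) = 1*(-9532 - 103) = 1*(-9635) = -9635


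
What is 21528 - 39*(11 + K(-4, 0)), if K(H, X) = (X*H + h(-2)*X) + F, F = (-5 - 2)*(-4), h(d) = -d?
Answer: 20007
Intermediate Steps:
F = 28 (F = -7*(-4) = 28)
K(H, X) = 28 + 2*X + H*X (K(H, X) = (X*H + (-1*(-2))*X) + 28 = (H*X + 2*X) + 28 = (2*X + H*X) + 28 = 28 + 2*X + H*X)
21528 - 39*(11 + K(-4, 0)) = 21528 - 39*(11 + (28 + 2*0 - 4*0)) = 21528 - 39*(11 + (28 + 0 + 0)) = 21528 - 39*(11 + 28) = 21528 - 39*39 = 21528 - 1521 = 20007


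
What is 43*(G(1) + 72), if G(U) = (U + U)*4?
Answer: 3440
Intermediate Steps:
G(U) = 8*U (G(U) = (2*U)*4 = 8*U)
43*(G(1) + 72) = 43*(8*1 + 72) = 43*(8 + 72) = 43*80 = 3440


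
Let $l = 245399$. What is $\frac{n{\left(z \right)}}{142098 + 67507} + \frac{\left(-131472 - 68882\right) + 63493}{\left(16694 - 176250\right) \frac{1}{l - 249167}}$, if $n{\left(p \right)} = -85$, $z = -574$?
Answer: $- \frac{5404584360215}{1672186769} \approx -3232.0$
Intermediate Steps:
$\frac{n{\left(z \right)}}{142098 + 67507} + \frac{\left(-131472 - 68882\right) + 63493}{\left(16694 - 176250\right) \frac{1}{l - 249167}} = - \frac{85}{142098 + 67507} + \frac{\left(-131472 - 68882\right) + 63493}{\left(16694 - 176250\right) \frac{1}{245399 - 249167}} = - \frac{85}{209605} + \frac{-200354 + 63493}{\left(-159556\right) \frac{1}{-3768}} = \left(-85\right) \frac{1}{209605} - \frac{136861}{\left(-159556\right) \left(- \frac{1}{3768}\right)} = - \frac{17}{41921} - \frac{136861}{\frac{39889}{942}} = - \frac{17}{41921} - \frac{128923062}{39889} = - \frac{5404584360215}{1672186769}$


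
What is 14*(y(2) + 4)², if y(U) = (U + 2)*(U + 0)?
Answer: 2016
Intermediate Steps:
y(U) = U*(2 + U) (y(U) = (2 + U)*U = U*(2 + U))
14*(y(2) + 4)² = 14*(2*(2 + 2) + 4)² = 14*(2*4 + 4)² = 14*(8 + 4)² = 14*12² = 14*144 = 2016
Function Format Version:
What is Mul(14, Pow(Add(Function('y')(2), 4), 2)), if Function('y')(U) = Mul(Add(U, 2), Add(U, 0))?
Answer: 2016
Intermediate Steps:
Function('y')(U) = Mul(U, Add(2, U)) (Function('y')(U) = Mul(Add(2, U), U) = Mul(U, Add(2, U)))
Mul(14, Pow(Add(Function('y')(2), 4), 2)) = Mul(14, Pow(Add(Mul(2, Add(2, 2)), 4), 2)) = Mul(14, Pow(Add(Mul(2, 4), 4), 2)) = Mul(14, Pow(Add(8, 4), 2)) = Mul(14, Pow(12, 2)) = Mul(14, 144) = 2016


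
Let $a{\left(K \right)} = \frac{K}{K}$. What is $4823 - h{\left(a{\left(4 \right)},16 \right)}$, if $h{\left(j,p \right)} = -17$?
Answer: $4840$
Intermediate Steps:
$a{\left(K \right)} = 1$
$4823 - h{\left(a{\left(4 \right)},16 \right)} = 4823 - -17 = 4823 + 17 = 4840$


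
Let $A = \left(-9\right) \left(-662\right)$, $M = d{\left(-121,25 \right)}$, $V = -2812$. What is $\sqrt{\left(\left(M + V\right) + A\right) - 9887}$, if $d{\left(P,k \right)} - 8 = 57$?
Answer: $2 i \sqrt{1669} \approx 81.707 i$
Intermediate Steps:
$d{\left(P,k \right)} = 65$ ($d{\left(P,k \right)} = 8 + 57 = 65$)
$M = 65$
$A = 5958$
$\sqrt{\left(\left(M + V\right) + A\right) - 9887} = \sqrt{\left(\left(65 - 2812\right) + 5958\right) - 9887} = \sqrt{\left(-2747 + 5958\right) - 9887} = \sqrt{3211 - 9887} = \sqrt{-6676} = 2 i \sqrt{1669}$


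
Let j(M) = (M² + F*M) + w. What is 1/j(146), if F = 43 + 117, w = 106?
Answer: 1/44782 ≈ 2.2330e-5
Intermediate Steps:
F = 160
j(M) = 106 + M² + 160*M (j(M) = (M² + 160*M) + 106 = 106 + M² + 160*M)
1/j(146) = 1/(106 + 146² + 160*146) = 1/(106 + 21316 + 23360) = 1/44782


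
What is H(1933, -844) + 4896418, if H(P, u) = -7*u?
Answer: 4902326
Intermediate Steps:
H(1933, -844) + 4896418 = -7*(-844) + 4896418 = 5908 + 4896418 = 4902326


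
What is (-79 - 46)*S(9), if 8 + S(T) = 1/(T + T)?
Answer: 17875/18 ≈ 993.06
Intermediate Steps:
S(T) = -8 + 1/(2*T) (S(T) = -8 + 1/(T + T) = -8 + 1/(2*T))
(-79 - 46)*S(9) = (-79 - 46)*(-8 + (½)/9) = -125*(-8 + (½)*(⅑)) = -125*(-8 + 1/18) = -125*(-143/18) = 17875/18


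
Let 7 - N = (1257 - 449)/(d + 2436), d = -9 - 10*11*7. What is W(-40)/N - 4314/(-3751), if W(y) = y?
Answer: -18369446/3679731 ≈ -4.9921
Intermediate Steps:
d = -779 (d = -9 - 110*7 = -9 - 1*770 = -9 - 770 = -779)
N = 10791/1657 (N = 7 - (1257 - 449)/(-779 + 2436) = 7 - 808/1657 = 10791/1657 ≈ 6.5124)
W(-40)/N - 4314/(-3751) = -40/10791/1657 - 4314/(-3751) = -40*1657/10791 - 4314*(-1/3751) = -66280/10791 + 4314/3751 = -18369446/3679731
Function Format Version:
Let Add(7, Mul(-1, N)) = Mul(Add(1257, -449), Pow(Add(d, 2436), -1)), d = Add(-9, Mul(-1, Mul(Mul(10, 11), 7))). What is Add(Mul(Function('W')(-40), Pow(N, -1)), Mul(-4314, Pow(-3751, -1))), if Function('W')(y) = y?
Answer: Rational(-18369446, 3679731) ≈ -4.9921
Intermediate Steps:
d = -779 (d = Add(-9, Mul(-1, Mul(110, 7))) = Add(-9, Mul(-1, 770)) = Add(-9, -770) = -779)
N = Rational(10791, 1657) (N = Add(7, Mul(-1, Mul(Add(1257, -449), Pow(Add(-779, 2436), -1)))) = Add(7, Mul(-1, Mul(808, Pow(1657, -1)))) = Add(7, Mul(-1, Mul(808, Rational(1, 1657)))) = Add(7, Mul(-1, Rational(808, 1657))) = Add(7, Rational(-808, 1657)) = Rational(10791, 1657) ≈ 6.5124)
Add(Mul(Function('W')(-40), Pow(N, -1)), Mul(-4314, Pow(-3751, -1))) = Add(Mul(-40, Pow(Rational(10791, 1657), -1)), Mul(-4314, Pow(-3751, -1))) = Add(Mul(-40, Rational(1657, 10791)), Mul(-4314, Rational(-1, 3751))) = Add(Rational(-66280, 10791), Rational(4314, 3751)) = Rational(-18369446, 3679731)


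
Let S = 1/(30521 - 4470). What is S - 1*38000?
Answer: -989937999/26051 ≈ -38000.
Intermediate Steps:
S = 1/26051 ≈ 3.8386e-5
S - 1*38000 = 1/26051 - 1*38000 = 1/26051 - 38000 = -989937999/26051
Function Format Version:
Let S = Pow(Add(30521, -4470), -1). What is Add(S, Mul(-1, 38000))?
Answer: Rational(-989937999, 26051) ≈ -38000.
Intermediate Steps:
S = Rational(1, 26051) (S = Pow(26051, -1) = Rational(1, 26051) ≈ 3.8386e-5)
Add(S, Mul(-1, 38000)) = Add(Rational(1, 26051), Mul(-1, 38000)) = Add(Rational(1, 26051), -38000) = Rational(-989937999, 26051)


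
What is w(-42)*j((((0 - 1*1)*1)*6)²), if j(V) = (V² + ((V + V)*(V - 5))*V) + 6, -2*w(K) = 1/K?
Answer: 13609/14 ≈ 972.07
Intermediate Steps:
w(K) = -1/(2*K)
j(V) = 6 + V² + 2*V²*(-5 + V) (j(V) = (V² + ((2*V)*(-5 + V))*V) + 6 = (V² + (2*V*(-5 + V))*V) + 6 = (V² + 2*V²*(-5 + V)) + 6 = 6 + V² + 2*V²*(-5 + V))
w(-42)*j((((0 - 1*1)*1)*6)²) = (-½/(-42))*(6 - 9*1296*(0 - 1*1)⁴ + 2*((((0 - 1*1)*1)*6)²)³) = (-½*(-1/42))*(6 - 9*1296*(0 - 1)⁴ + 2*((((0 - 1)*1)*6)²)³) = (6 - 9*((-1*1*6)²)² + 2*((-1*1*6)²)³)/84 = (6 - 9*((-1*6)²)² + 2*((-1*6)²)³)/84 = (6 - 9*((-6)²)² + 2*((-6)²)³)/84 = (6 - 9*36² + 2*36³)/84 = (6 - 9*1296 + 2*46656)/84 = (6 - 11664 + 93312)/84 = (1/84)*81654 = 13609/14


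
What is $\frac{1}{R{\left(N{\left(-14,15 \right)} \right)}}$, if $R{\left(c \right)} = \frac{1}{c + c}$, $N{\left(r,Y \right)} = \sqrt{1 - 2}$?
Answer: $2 i \approx 2.0 i$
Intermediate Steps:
$N{\left(r,Y \right)} = i$ ($N{\left(r,Y \right)} = \sqrt{-1} = i$)
$R{\left(c \right)} = \frac{1}{2 c}$
$\frac{1}{R{\left(N{\left(-14,15 \right)} \right)}} = \frac{1}{\frac{1}{2} \frac{1}{i}} = \frac{1}{\frac{1}{2} \left(- i\right)} = \frac{1}{\left(- \frac{1}{2}\right) i} = 2 i$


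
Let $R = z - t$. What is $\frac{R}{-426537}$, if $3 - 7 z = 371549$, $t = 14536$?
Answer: $\frac{22538}{142179} \approx 0.15852$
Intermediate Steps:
$z = -53078$ ($z = \frac{3}{7} - \frac{371549}{7} = -53078$)
$R = -67614$ ($R = -53078 - 14536 = -67614$)
$\frac{R}{-426537} = - \frac{67614}{-426537} = \left(-67614\right) \left(- \frac{1}{426537}\right) = \frac{22538}{142179}$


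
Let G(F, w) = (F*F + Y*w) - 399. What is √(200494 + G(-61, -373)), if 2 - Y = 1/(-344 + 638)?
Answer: √358217718/42 ≈ 450.63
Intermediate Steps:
Y = 587/294 (Y = 2 - 1/(-344 + 638) = 2 - 1/294 = 587/294 ≈ 1.9966)
G(F, w) = -399 + F² + 587*w/294 (G(F, w) = (F*F + 587*w/294) - 399 = (F² + 587*w/294) - 399 = -399 + F² + 587*w/294)
√(200494 + G(-61, -373)) = √(200494 + (-399 + (-61)² + (587/294)*(-373))) = √(200494 + (-399 + 3721 - 218951/294)) = √(200494 + 757717/294) = √(59702953/294) = √358217718/42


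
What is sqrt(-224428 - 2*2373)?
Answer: 11*I*sqrt(1894) ≈ 478.72*I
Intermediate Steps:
sqrt(-224428 - 2*2373) = sqrt(-224428 - 4746) = sqrt(-229174) = 11*I*sqrt(1894)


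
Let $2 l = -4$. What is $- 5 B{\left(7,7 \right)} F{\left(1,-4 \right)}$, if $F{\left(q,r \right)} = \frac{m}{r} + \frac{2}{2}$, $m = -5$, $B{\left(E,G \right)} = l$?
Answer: $\frac{45}{2} \approx 22.5$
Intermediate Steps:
$l = -2$ ($l = \frac{1}{2} \left(-4\right) = -2$)
$B{\left(E,G \right)} = -2$
$F{\left(q,r \right)} = 1 - \frac{5}{r}$ ($F{\left(q,r \right)} = - \frac{5}{r} + \frac{2}{2} = - \frac{5}{r} + 2 \cdot \frac{1}{2} = - \frac{5}{r} + 1 = 1 - \frac{5}{r}$)
$- 5 B{\left(7,7 \right)} F{\left(1,-4 \right)} = \left(-5\right) \left(-2\right) \frac{-5 - 4}{-4} = 10 \left(\left(- \frac{1}{4}\right) \left(-9\right)\right) = 10 \cdot \frac{9}{4} = \frac{45}{2}$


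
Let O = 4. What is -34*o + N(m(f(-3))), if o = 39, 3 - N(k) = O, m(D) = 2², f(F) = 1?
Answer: -1327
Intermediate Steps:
m(D) = 4
N(k) = -1 (N(k) = 3 - 1*4 = 3 - 4 = -1)
-34*o + N(m(f(-3))) = -34*39 - 1 = -1326 - 1 = -1327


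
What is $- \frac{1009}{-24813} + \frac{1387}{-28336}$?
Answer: $- \frac{5824607}{703101168} \approx -0.0082842$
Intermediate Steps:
$- \frac{1009}{-24813} + \frac{1387}{-28336} = \left(-1009\right) \left(- \frac{1}{24813}\right) + 1387 \left(- \frac{1}{28336}\right) = \frac{1009}{24813} - \frac{1387}{28336} = - \frac{5824607}{703101168}$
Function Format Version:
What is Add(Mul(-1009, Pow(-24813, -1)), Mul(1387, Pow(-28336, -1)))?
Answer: Rational(-5824607, 703101168) ≈ -0.0082842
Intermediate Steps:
Add(Mul(-1009, Pow(-24813, -1)), Mul(1387, Pow(-28336, -1))) = Add(Mul(-1009, Rational(-1, 24813)), Mul(1387, Rational(-1, 28336))) = Add(Rational(1009, 24813), Rational(-1387, 28336)) = Rational(-5824607, 703101168)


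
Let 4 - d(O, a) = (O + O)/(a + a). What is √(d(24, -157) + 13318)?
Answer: √328377746/157 ≈ 115.42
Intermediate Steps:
d(O, a) = 4 - O/a (d(O, a) = 4 - (O + O)/(a + a) = 4 - 2*O/(2*a) = 4 - 2*O*1/(2*a) = 4 - O/a)
√(d(24, -157) + 13318) = √((4 - 1*24/(-157)) + 13318) = √((4 - 1*24*(-1/157)) + 13318) = √((4 + 24/157) + 13318) = √(652/157 + 13318) = √(2091578/157) = √328377746/157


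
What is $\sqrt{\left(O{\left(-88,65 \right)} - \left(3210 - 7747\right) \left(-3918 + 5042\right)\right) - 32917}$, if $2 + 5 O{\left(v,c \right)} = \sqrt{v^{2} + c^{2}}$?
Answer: $\frac{\sqrt{126666765 + 5 \sqrt{11969}}}{5} \approx 2250.9$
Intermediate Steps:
$O{\left(v,c \right)} = - \frac{2}{5} + \frac{\sqrt{c^{2} + v^{2}}}{5}$ ($O{\left(v,c \right)} = - \frac{2}{5} + \frac{\sqrt{v^{2} + c^{2}}}{5} = - \frac{2}{5} + \frac{\sqrt{c^{2} + v^{2}}}{5}$)
$\sqrt{\left(O{\left(-88,65 \right)} - \left(3210 - 7747\right) \left(-3918 + 5042\right)\right) - 32917} = \sqrt{\left(\left(- \frac{2}{5} + \frac{\sqrt{65^{2} + \left(-88\right)^{2}}}{5}\right) - \left(3210 - 7747\right) \left(-3918 + 5042\right)\right) - 32917} = \sqrt{\left(\left(- \frac{2}{5} + \frac{\sqrt{4225 + 7744}}{5}\right) - \left(-4537\right) 1124\right) - 32917} = \sqrt{\left(\left(- \frac{2}{5} + \frac{\sqrt{11969}}{5}\right) - -5099588\right) - 32917} = \sqrt{\left(\left(- \frac{2}{5} + \frac{\sqrt{11969}}{5}\right) + 5099588\right) - 32917} = \sqrt{\left(\frac{25497938}{5} + \frac{\sqrt{11969}}{5}\right) - 32917} = \sqrt{\frac{25333353}{5} + \frac{\sqrt{11969}}{5}}$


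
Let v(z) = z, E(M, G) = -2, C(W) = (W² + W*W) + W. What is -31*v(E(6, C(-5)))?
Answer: 62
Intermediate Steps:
C(W) = W + 2*W² (C(W) = (W² + W²) + W = 2*W² + W = W + 2*W²)
-31*v(E(6, C(-5))) = -31*(-2) = 62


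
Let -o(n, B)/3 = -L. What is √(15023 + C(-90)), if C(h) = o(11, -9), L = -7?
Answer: √15002 ≈ 122.48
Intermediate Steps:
o(n, B) = -21 (o(n, B) = -(-3)*(-7) = -3*7 = -21)
C(h) = -21
√(15023 + C(-90)) = √(15023 - 21) = √15002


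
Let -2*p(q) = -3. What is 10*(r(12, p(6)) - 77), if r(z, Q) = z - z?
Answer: -770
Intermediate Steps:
p(q) = 3/2 (p(q) = -½*(-3) = 3/2)
r(z, Q) = 0
10*(r(12, p(6)) - 77) = 10*(0 - 77) = 10*(-77) = -770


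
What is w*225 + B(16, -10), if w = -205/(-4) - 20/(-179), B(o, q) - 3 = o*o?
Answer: 8459819/716 ≈ 11815.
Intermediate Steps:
B(o, q) = 3 + o**2 (B(o, q) = 3 + o*o = 3 + o**2)
w = 36775/716 (w = -205*(-1/4) - 20*(-1/179) = 205/4 + 20/179 = 36775/716 ≈ 51.362)
w*225 + B(16, -10) = (36775/716)*225 + (3 + 16**2) = 8274375/716 + (3 + 256) = 8274375/716 + 259 = 8459819/716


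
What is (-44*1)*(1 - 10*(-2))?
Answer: -924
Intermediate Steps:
(-44*1)*(1 - 10*(-2)) = -44*(1 - 2*(-10)) = -44*(1 + 20) = -44*21 = -924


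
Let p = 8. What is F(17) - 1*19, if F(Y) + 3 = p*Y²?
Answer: 2290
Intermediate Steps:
F(Y) = -3 + 8*Y²
F(17) - 1*19 = (-3 + 8*17²) - 1*19 = (-3 + 8*289) - 19 = (-3 + 2312) - 19 = 2309 - 19 = 2290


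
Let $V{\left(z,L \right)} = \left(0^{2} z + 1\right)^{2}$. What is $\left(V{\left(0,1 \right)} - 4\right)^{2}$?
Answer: $9$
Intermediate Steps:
$V{\left(z,L \right)} = 1$ ($V{\left(z,L \right)} = \left(0 z + 1\right)^{2} = \left(0 + 1\right)^{2} = 1^{2} = 1$)
$\left(V{\left(0,1 \right)} - 4\right)^{2} = \left(1 - 4\right)^{2} = \left(-3\right)^{2} = 9$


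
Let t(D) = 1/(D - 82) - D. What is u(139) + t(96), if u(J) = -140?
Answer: -3303/14 ≈ -235.93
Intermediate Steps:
t(D) = 1/(-82 + D) - D
u(139) + t(96) = -140 + (1 - 1*96² + 82*96)/(-82 + 96) = -140 + (1 - 1*9216 + 7872)/14 = -140 + (1 - 9216 + 7872)/14 = -140 + (1/14)*(-1343) = -140 - 1343/14 = -3303/14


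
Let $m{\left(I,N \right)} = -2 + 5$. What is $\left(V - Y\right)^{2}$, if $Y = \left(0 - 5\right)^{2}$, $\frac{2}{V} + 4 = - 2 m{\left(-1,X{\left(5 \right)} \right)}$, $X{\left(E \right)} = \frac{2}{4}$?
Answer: $\frac{15876}{25} \approx 635.04$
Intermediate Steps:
$X{\left(E \right)} = \frac{1}{2}$ ($X{\left(E \right)} = 2 \cdot \frac{1}{4} = \frac{1}{2}$)
$m{\left(I,N \right)} = 3$
$V = - \frac{1}{5}$ ($V = \frac{2}{-4 - 6} = \frac{2}{-10} = 2 \left(- \frac{1}{10}\right) = - \frac{1}{5} \approx -0.2$)
$Y = 25$ ($Y = \left(-5\right)^{2} = 25$)
$\left(V - Y\right)^{2} = \left(- \frac{1}{5} - 25\right)^{2} = \left(- \frac{126}{5}\right)^{2} = \frac{15876}{25}$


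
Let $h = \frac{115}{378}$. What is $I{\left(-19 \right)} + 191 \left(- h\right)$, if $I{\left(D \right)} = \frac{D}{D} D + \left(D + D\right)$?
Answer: $- \frac{43511}{378} \approx -115.11$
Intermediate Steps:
$h = \frac{115}{378}$ ($h = 115 \cdot \frac{1}{378} = \frac{115}{378} \approx 0.30423$)
$I{\left(D \right)} = 3 D$ ($I{\left(D \right)} = 1 D + 2 D = D + 2 D = 3 D$)
$I{\left(-19 \right)} + 191 \left(- h\right) = 3 \left(-19\right) + 191 \left(\left(-1\right) \frac{115}{378}\right) = -57 + 191 \left(- \frac{115}{378}\right) = -57 - \frac{21965}{378} = - \frac{43511}{378}$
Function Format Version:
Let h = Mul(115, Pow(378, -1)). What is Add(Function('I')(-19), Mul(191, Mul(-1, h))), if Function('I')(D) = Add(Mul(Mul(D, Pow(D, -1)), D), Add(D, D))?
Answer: Rational(-43511, 378) ≈ -115.11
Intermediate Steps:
h = Rational(115, 378) (h = Mul(115, Rational(1, 378)) = Rational(115, 378) ≈ 0.30423)
Function('I')(D) = Mul(3, D) (Function('I')(D) = Add(Mul(1, D), Mul(2, D)) = Add(D, Mul(2, D)) = Mul(3, D))
Add(Function('I')(-19), Mul(191, Mul(-1, h))) = Add(Mul(3, -19), Mul(191, Mul(-1, Rational(115, 378)))) = Add(-57, Mul(191, Rational(-115, 378))) = Add(-57, Rational(-21965, 378)) = Rational(-43511, 378)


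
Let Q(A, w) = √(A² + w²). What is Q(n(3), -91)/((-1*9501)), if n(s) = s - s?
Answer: -91/9501 ≈ -0.0095779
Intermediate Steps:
n(s) = 0
Q(n(3), -91)/((-1*9501)) = √(0² + (-91)²)/((-1*9501)) = √(0 + 8281)/(-9501) = √8281*(-1/9501) = 91*(-1/9501) = -91/9501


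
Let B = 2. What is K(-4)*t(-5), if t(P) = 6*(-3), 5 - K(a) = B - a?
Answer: 18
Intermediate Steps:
K(a) = 3 + a (K(a) = 5 - (2 - a) = 5 + (-2 + a) = 3 + a)
t(P) = -18
K(-4)*t(-5) = (3 - 4)*(-18) = -1*(-18) = 18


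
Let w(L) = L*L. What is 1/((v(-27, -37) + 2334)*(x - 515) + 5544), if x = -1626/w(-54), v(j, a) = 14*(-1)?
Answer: -243/289303568 ≈ -8.3995e-7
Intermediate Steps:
v(j, a) = -14
w(L) = L²
x = -271/486 (x = -1626/((-54)²) = -1626/2916 = -1626*1/2916 = -271/486 ≈ -0.55761)
1/((v(-27, -37) + 2334)*(x - 515) + 5544) = 1/((-14 + 2334)*(-271/486 - 515) + 5544) = 1/(2320*(-250561/486) + 5544) = 1/(-290650760/243 + 5544) = 1/(-289303568/243) = -243/289303568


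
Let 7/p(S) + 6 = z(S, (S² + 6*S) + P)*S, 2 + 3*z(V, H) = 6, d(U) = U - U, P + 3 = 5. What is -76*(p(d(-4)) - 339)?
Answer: 77558/3 ≈ 25853.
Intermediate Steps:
P = 2 (P = -3 + 5 = 2)
d(U) = 0
z(V, H) = 4/3 (z(V, H) = -⅔ + (⅓)*6 = -⅔ + 2 = 4/3)
p(S) = 7/(-6 + 4*S/3)
-76*(p(d(-4)) - 339) = -76*(21/(2*(-9 + 2*0)) - 339) = -76*(21/(2*(-9 + 0)) - 339) = -76*((21/2)/(-9) - 339) = -76*((21/2)*(-⅑) - 339) = -76*(-7/6 - 339) = -76*(-2041/6) = 77558/3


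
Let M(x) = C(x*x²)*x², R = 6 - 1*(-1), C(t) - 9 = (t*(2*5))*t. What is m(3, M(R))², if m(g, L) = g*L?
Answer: 29910095124294609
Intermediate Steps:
C(t) = 9 + 10*t² (C(t) = 9 + (t*(2*5))*t = 9 + (t*10)*t = 9 + (10*t)*t = 9 + 10*t²)
R = 7 (R = 6 + 1 = 7)
M(x) = x²*(9 + 10*x⁶) (M(x) = (9 + 10*(x*x²)²)*x² = (9 + 10*(x³)²)*x² = (9 + 10*x⁶)*x² = x²*(9 + 10*x⁶))
m(g, L) = L*g
m(3, M(R))² = ((7²*(9 + 10*7⁶))*3)² = ((49*(9 + 10*117649))*3)² = ((49*(9 + 1176490))*3)² = ((49*1176499)*3)² = (57648451*3)² = 172945353² = 29910095124294609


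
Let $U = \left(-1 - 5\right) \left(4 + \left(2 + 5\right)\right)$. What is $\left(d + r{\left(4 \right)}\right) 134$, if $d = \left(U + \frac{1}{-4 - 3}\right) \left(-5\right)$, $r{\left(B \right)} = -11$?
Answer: $\frac{299892}{7} \approx 42842.0$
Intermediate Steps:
$U = -66$ ($U = - 6 \left(4 + 7\right) = \left(-6\right) 11 = -66$)
$d = \frac{2315}{7}$ ($d = \left(-66 + \frac{1}{-4 - 3}\right) \left(-5\right) = \left(-66 + \frac{1}{-7}\right) \left(-5\right) = \left(-66 - \frac{1}{7}\right) \left(-5\right) = \left(- \frac{463}{7}\right) \left(-5\right) = \frac{2315}{7} \approx 330.71$)
$\left(d + r{\left(4 \right)}\right) 134 = \left(\frac{2315}{7} - 11\right) 134 = \frac{2238}{7} \cdot 134 = \frac{299892}{7}$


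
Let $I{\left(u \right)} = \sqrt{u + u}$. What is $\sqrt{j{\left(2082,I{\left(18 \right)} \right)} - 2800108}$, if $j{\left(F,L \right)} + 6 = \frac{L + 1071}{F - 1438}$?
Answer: $\frac{i \sqrt{290326846579}}{322} \approx 1673.4 i$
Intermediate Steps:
$I{\left(u \right)} = \sqrt{2} \sqrt{u}$ ($I{\left(u \right)} = \sqrt{2 u} = \sqrt{2} \sqrt{u}$)
$j{\left(F,L \right)} = -6 + \frac{1071 + L}{-1438 + F}$ ($j{\left(F,L \right)} = -6 + \frac{L + 1071}{F - 1438} = -6 + \frac{1071 + L}{-1438 + F}$)
$\sqrt{j{\left(2082,I{\left(18 \right)} \right)} - 2800108} = \sqrt{\frac{9699 + \sqrt{2} \sqrt{18} - 12492}{-1438 + 2082} - 2800108} = \sqrt{\frac{9699 + \sqrt{2} \cdot 3 \sqrt{2} - 12492}{644} - 2800108} = \sqrt{\frac{9699 + 6 - 12492}{644} - 2800108} = \sqrt{\frac{1}{644} \left(-2787\right) - 2800108} = \sqrt{- \frac{2787}{644} - 2800108} = \sqrt{- \frac{1803272339}{644}} = \frac{i \sqrt{290326846579}}{322}$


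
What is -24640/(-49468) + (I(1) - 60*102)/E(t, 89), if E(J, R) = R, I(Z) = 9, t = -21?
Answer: -75026497/1100663 ≈ -68.165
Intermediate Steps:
-24640/(-49468) + (I(1) - 60*102)/E(t, 89) = -24640/(-49468) + (9 - 60*102)/89 = -24640*(-1/49468) + (9 - 6120)*(1/89) = 6160/12367 - 6111*1/89 = 6160/12367 - 6111/89 = -75026497/1100663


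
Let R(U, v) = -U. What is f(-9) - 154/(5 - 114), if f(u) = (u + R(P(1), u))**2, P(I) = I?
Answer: 11054/109 ≈ 101.41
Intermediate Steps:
f(u) = (-1 + u)**2 (f(u) = (u - 1*1)**2 = (u - 1)**2 = (-1 + u)**2)
f(-9) - 154/(5 - 114) = (-1 - 9)**2 - 154/(5 - 114) = (-10)**2 - 154/(-109) = 100 - 1/109*(-154) = 100 + 154/109 = 11054/109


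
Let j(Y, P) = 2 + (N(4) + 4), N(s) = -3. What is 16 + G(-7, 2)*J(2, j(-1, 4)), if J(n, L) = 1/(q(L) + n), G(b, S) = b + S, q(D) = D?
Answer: 15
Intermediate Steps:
G(b, S) = S + b
j(Y, P) = 3 (j(Y, P) = 2 + (-3 + 4) = 2 + 1 = 3)
J(n, L) = 1/(L + n)
16 + G(-7, 2)*J(2, j(-1, 4)) = 16 + (2 - 7)/(3 + 2) = 16 - 5/5 = 16 - 5*1/5 = 16 - 1 = 15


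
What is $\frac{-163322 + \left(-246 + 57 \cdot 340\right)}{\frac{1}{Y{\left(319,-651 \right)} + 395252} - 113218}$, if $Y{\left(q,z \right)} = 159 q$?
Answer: $\frac{64303954924}{50492171113} \approx 1.2735$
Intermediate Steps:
$\frac{-163322 + \left(-246 + 57 \cdot 340\right)}{\frac{1}{Y{\left(319,-651 \right)} + 395252} - 113218} = \frac{-163322 + \left(-246 + 57 \cdot 340\right)}{\frac{1}{159 \cdot 319 + 395252} - 113218} = \frac{-163322 + \left(-246 + 19380\right)}{\frac{1}{50721 + 395252} - 113218} = \frac{-163322 + 19134}{\frac{1}{445973} - 113218} = - \frac{144188}{\frac{1}{445973} - 113218} = - \frac{144188}{- \frac{50492171113}{445973}} = \left(-144188\right) \left(- \frac{445973}{50492171113}\right) = \frac{64303954924}{50492171113}$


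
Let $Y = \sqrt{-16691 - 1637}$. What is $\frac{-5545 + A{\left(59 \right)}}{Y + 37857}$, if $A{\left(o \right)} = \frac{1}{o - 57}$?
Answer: $- \frac{419796273}{2866341554} + \frac{11089 i \sqrt{4582}}{1433170777} \approx -0.14646 + 0.00052375 i$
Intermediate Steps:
$A{\left(o \right)} = \frac{1}{-57 + o}$
$Y = 2 i \sqrt{4582}$ ($Y = \sqrt{-18328} = 2 i \sqrt{4582} \approx 135.38 i$)
$\frac{-5545 + A{\left(59 \right)}}{Y + 37857} = \frac{-5545 + \frac{1}{-57 + 59}}{2 i \sqrt{4582} + 37857} = \frac{-5545 + \frac{1}{2}}{37857 + 2 i \sqrt{4582}} = - \frac{11089}{2 \left(37857 + 2 i \sqrt{4582}\right)}$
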